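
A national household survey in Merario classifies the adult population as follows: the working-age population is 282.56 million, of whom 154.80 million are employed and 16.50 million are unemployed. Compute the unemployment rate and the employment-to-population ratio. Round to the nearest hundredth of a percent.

Unemployment rate ≈ 9.63%; employment-population ratio ≈ 54.78%.

Labor force = employed + unemployed = 154.80 + 16.50 = 171.30 million.
Unemployment rate = 16.50 / 171.30 = 9.63%.
Employment-population ratio = 154.80 / 282.56 = 54.78%.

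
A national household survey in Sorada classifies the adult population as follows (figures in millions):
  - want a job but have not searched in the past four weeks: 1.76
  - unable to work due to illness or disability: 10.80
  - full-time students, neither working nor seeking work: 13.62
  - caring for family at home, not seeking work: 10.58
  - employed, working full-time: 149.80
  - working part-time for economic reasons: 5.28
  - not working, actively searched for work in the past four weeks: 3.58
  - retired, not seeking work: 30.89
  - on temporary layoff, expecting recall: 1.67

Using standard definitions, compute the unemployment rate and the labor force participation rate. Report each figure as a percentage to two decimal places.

Unemployment rate ≈ 3.27%; labor force participation rate ≈ 70.33%.

Employed = 149.80 + 5.28 = 155.08 million (anyone who worked, including part-time for economic reasons, counts as employed).
Unemployed = 3.58 + 1.67 = 5.25 million (jobless and actively searching, or on temporary layoff).
Labor force = 155.08 + 5.25 = 160.33 million.
Not in labor force = 1.76 + 10.80 + 13.62 + 10.58 + 30.89 = 67.65 million (those not working and not actively searching are outside the labor force — including those who want a job but have given up searching).
Civilian working-age population = 160.33 + 67.65 = 227.98 million.
Unemployment rate = 5.25 / 160.33 = 3.27%.
Labor force participation rate = 160.33 / 227.98 = 70.33%.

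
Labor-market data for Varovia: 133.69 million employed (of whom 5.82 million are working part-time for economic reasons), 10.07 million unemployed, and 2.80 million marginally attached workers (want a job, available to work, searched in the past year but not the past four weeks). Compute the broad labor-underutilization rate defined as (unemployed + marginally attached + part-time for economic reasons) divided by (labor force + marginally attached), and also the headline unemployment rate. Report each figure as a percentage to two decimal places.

Broad underutilization rate ≈ 12.75%; headline unemployment rate ≈ 7.00%.

Labor force = 133.69 + 10.07 = 143.76 million.
Numerator = 10.07 + 2.80 + 5.82 = 18.69 million.
Denominator = 143.76 + 2.80 = 146.56 million.
Broad rate = 18.69 / 146.56 = 12.75%.
Headline unemployment rate = 10.07 / 143.76 = 7.00%.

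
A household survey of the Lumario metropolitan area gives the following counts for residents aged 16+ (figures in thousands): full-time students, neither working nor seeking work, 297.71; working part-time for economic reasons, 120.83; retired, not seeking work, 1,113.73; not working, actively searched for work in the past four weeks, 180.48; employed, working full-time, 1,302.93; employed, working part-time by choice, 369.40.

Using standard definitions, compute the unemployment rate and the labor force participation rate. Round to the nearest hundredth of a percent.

Employed = 120.83 + 1,302.93 + 369.40 = 1,793.16 thousand (anyone who worked, including part-time for economic reasons, counts as employed).
Unemployed = 180.48 thousand.
Labor force = 1,793.16 + 180.48 = 1,973.64 thousand.
Not in labor force = 297.71 + 1,113.73 = 1,411.44 thousand (those not working and not actively searching are outside the labor force).
Civilian working-age population = 1,973.64 + 1,411.44 = 3,385.08 thousand.
Unemployment rate = 180.48 / 1,973.64 = 9.14%.
Labor force participation rate = 1,973.64 / 3,385.08 = 58.30%.

Unemployment rate ≈ 9.14%; labor force participation rate ≈ 58.30%.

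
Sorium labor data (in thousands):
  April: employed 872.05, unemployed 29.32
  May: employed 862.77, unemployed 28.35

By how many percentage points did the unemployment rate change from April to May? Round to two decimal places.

April: labor force = 872.05 + 29.32 = 901.37; u = 29.32/901.37 = 3.25%.
May: labor force = 862.77 + 28.35 = 891.12; u = 28.35/891.12 = 3.18%.
Change = 3.18% − 3.25% = −0.07 pp.

The unemployment rate changed by −0.07 percentage points.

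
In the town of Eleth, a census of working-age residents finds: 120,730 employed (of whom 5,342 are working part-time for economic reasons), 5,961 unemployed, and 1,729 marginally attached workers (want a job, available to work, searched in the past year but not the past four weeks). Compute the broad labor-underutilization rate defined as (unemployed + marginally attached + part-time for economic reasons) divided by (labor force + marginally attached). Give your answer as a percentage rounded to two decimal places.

Broad underutilization rate ≈ 10.15%.

Labor force = 120,730 + 5,961 = 126,691.
Numerator = 5,961 + 1,729 + 5,342 = 13,032.
Denominator = 126,691 + 1,729 = 128,420.
Broad rate = 13,032 / 128,420 = 10.15%.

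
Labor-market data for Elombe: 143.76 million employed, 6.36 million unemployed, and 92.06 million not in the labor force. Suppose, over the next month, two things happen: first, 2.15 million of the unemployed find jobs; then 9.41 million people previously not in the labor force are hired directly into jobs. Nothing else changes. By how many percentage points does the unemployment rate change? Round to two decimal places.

Initially, labor force = 143.76 + 6.36 = 150.12 million, so u = 6.36/150.12 = 4.24%.
After the first change, unemployed falls and employed rises by 2.15; labor force unchanged → E = 145.91, U = 4.21, labor force = 150.12 million.
After the second change, employed and labor force both rise by 9.41; unemployed unchanged → E = 155.32, U = 4.21, labor force = 159.53 million.
New unemployment rate = 4.21 / 159.53 = 2.64%.
Change = 2.64% − 4.24% = −1.60 percentage points.

The unemployment rate changes by −1.60 percentage points.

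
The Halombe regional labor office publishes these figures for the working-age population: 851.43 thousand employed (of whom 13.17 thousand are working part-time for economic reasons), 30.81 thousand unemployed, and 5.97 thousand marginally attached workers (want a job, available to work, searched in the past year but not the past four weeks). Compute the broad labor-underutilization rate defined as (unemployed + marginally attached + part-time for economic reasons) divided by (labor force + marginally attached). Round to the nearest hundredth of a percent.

Broad underutilization rate ≈ 5.62%.

Labor force = 851.43 + 30.81 = 882.24 thousand.
Numerator = 30.81 + 5.97 + 13.17 = 49.95 thousand.
Denominator = 882.24 + 5.97 = 888.21 thousand.
Broad rate = 49.95 / 888.21 = 5.62%.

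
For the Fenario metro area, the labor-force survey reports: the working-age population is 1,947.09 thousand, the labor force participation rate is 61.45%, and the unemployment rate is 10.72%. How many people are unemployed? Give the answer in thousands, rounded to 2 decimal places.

Labor force = 0.6145 × 1,947.09 = 1,196.49 thousand.
Unemployed = 0.1072 × 1,196.49 ≈ 128.26 thousand.

About 128.26 thousand are unemployed.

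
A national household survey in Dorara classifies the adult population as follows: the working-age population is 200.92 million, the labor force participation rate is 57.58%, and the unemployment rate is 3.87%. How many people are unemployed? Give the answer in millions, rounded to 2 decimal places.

Labor force = 0.5758 × 200.92 = 115.69 million.
Unemployed = 0.0387 × 115.69 ≈ 4.48 million.

About 4.48 million are unemployed.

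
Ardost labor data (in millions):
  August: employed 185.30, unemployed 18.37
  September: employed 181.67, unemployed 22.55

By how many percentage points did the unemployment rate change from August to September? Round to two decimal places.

August: labor force = 185.30 + 18.37 = 203.67; u = 18.37/203.67 = 9.02%.
September: labor force = 181.67 + 22.55 = 204.22; u = 22.55/204.22 = 11.04%.
Change = 11.04% − 9.02% = +2.02 pp.

The unemployment rate changed by +2.02 percentage points.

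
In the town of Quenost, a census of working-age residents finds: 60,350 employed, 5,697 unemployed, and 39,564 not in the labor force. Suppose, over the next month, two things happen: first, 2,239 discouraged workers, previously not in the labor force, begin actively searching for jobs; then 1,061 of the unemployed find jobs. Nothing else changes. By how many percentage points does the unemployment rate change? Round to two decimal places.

Initially, labor force = 60,350 + 5,697 = 66,047, so u = 5,697/66,047 = 8.63%.
After the first change, unemployed and labor force both rise by 2,239 → E = 60,350, U = 7,936, labor force = 68,286.
After the second change, unemployed falls and employed rises by 1,061; labor force unchanged → E = 61,411, U = 6,875, labor force = 68,286.
New unemployment rate = 6,875 / 68,286 = 10.07%.
Change = 10.07% − 8.63% = +1.44 percentage points.

The unemployment rate changes by +1.44 percentage points.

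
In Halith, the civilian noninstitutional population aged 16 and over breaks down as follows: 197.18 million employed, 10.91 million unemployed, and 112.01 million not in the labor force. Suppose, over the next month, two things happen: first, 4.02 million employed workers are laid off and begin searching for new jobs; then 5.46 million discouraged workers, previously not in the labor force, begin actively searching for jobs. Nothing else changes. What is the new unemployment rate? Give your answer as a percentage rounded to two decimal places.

New unemployment rate ≈ 9.55%.

Initially, labor force = 197.18 + 10.91 = 208.09 million, so u = 10.91/208.09 = 5.24%.
After the first change, employed falls and unemployed rises by 4.02; labor force unchanged → E = 193.16, U = 14.93, labor force = 208.09 million.
After the second change, unemployed and labor force both rise by 5.46 → E = 193.16, U = 20.39, labor force = 213.55 million.
New unemployment rate = 20.39 / 213.55 = 9.55%.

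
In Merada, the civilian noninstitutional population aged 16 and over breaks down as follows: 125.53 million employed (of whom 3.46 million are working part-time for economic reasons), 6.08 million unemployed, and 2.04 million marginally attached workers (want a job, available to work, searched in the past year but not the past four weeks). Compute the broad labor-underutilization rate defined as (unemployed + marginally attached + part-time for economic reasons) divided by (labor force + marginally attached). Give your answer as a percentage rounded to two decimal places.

Labor force = 125.53 + 6.08 = 131.61 million.
Numerator = 6.08 + 2.04 + 3.46 = 11.58 million.
Denominator = 131.61 + 2.04 = 133.65 million.
Broad rate = 11.58 / 133.65 = 8.66%.

Broad underutilization rate ≈ 8.66%.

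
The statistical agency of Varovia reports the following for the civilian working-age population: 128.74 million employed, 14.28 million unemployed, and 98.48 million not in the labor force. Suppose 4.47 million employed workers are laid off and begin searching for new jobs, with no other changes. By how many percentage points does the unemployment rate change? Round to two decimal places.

Initially, labor force = 128.74 + 14.28 = 143.02 million, so u = 14.28/143.02 = 9.98%.
After the change, employed falls and unemployed rises by 4.47; labor force unchanged → E = 124.27, U = 18.75, labor force = 143.02 million.
New unemployment rate = 18.75 / 143.02 = 13.11%.
Change = 13.11% − 9.98% = +3.13 percentage points.

The unemployment rate changes by +3.13 percentage points.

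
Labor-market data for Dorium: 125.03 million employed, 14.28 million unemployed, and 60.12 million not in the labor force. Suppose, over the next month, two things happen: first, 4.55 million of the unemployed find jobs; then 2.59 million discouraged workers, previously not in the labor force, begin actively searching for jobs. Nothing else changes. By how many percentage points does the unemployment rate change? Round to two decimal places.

Initially, labor force = 125.03 + 14.28 = 139.31 million, so u = 14.28/139.31 = 10.25%.
After the first change, unemployed falls and employed rises by 4.55; labor force unchanged → E = 129.58, U = 9.73, labor force = 139.31 million.
After the second change, unemployed and labor force both rise by 2.59 → E = 129.58, U = 12.32, labor force = 141.90 million.
New unemployment rate = 12.32 / 141.90 = 8.68%.
Change = 8.68% − 10.25% = −1.57 percentage points.

The unemployment rate changes by −1.57 percentage points.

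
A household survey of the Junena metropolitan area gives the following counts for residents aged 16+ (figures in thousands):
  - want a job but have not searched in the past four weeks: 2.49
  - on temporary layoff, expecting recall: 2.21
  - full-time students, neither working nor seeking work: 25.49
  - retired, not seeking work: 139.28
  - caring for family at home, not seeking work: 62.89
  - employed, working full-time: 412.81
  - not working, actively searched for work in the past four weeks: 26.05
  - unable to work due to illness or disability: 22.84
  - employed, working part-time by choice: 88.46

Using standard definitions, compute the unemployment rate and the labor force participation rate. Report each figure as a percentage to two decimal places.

Unemployment rate ≈ 5.34%; labor force participation rate ≈ 67.67%.

Employed = 412.81 + 88.46 = 501.27 thousand.
Unemployed = 2.21 + 26.05 = 28.26 thousand (jobless and actively searching, or on temporary layoff).
Labor force = 501.27 + 28.26 = 529.53 thousand.
Not in labor force = 2.49 + 25.49 + 139.28 + 62.89 + 22.84 = 252.99 thousand (those not working and not actively searching are outside the labor force — including those who want a job but have given up searching).
Civilian working-age population = 529.53 + 252.99 = 782.52 thousand.
Unemployment rate = 28.26 / 529.53 = 5.34%.
Labor force participation rate = 529.53 / 782.52 = 67.67%.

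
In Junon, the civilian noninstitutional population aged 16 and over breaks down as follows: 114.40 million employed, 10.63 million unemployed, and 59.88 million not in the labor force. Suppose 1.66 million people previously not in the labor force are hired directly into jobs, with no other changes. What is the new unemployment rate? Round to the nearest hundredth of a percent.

Initially, labor force = 114.40 + 10.63 = 125.03 million, so u = 10.63/125.03 = 8.50%.
After the change, employed and labor force both rise by 1.66; unemployed unchanged → E = 116.06, U = 10.63, labor force = 126.69 million.
New unemployment rate = 10.63 / 126.69 = 8.39%.

New unemployment rate ≈ 8.39%.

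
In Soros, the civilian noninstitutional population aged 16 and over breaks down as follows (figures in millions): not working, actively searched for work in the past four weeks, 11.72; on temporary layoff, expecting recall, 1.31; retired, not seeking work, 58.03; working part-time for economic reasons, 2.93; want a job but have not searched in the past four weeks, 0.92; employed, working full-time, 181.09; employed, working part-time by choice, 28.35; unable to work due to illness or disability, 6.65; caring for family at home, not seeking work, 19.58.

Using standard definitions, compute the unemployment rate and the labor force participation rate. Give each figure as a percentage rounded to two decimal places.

Employed = 2.93 + 181.09 + 28.35 = 212.37 million (anyone who worked, including part-time for economic reasons, counts as employed).
Unemployed = 11.72 + 1.31 = 13.03 million (jobless and actively searching, or on temporary layoff).
Labor force = 212.37 + 13.03 = 225.40 million.
Not in labor force = 58.03 + 0.92 + 6.65 + 19.58 = 85.18 million (those not working and not actively searching are outside the labor force — including those who want a job but have given up searching).
Civilian working-age population = 225.40 + 85.18 = 310.58 million.
Unemployment rate = 13.03 / 225.40 = 5.78%.
Labor force participation rate = 225.40 / 310.58 = 72.57%.

Unemployment rate ≈ 5.78%; labor force participation rate ≈ 72.57%.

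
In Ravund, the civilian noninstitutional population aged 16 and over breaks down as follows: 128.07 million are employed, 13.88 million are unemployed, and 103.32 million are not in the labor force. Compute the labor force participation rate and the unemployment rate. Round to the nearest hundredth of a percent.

Labor force participation rate ≈ 57.87%; unemployment rate ≈ 9.78%.

Labor force = employed + unemployed = 128.07 + 13.88 = 141.95 million.
Working-age population = 141.95 + 103.32 = 245.27 million.
Unemployment rate = 13.88 / 141.95 = 9.78%.
Labor force participation rate = 141.95 / 245.27 = 57.87%.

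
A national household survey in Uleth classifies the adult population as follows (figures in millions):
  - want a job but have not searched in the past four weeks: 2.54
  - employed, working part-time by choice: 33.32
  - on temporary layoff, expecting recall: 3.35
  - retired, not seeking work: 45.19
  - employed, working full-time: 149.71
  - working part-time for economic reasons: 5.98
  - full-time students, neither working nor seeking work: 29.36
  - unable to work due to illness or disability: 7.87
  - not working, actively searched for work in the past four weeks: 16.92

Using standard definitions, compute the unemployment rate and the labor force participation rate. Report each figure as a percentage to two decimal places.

Unemployment rate ≈ 9.69%; labor force participation rate ≈ 71.13%.

Employed = 33.32 + 149.71 + 5.98 = 189.01 million (anyone who worked, including part-time for economic reasons, counts as employed).
Unemployed = 3.35 + 16.92 = 20.27 million (jobless and actively searching, or on temporary layoff).
Labor force = 189.01 + 20.27 = 209.28 million.
Not in labor force = 2.54 + 45.19 + 29.36 + 7.87 = 84.96 million (those not working and not actively searching are outside the labor force — including those who want a job but have given up searching).
Civilian working-age population = 209.28 + 84.96 = 294.24 million.
Unemployment rate = 20.27 / 209.28 = 9.69%.
Labor force participation rate = 209.28 / 294.24 = 71.13%.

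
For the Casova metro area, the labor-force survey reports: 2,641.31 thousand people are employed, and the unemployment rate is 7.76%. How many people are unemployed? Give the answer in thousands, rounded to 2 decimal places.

About 222.21 thousand are unemployed.

Let U be the number unemployed. The labor force is E + U, and U/(E+U) = 0.0776.
So U = 0.0776 × 2,641.31 / (1 − 0.0776) = 204.9657 / 0.9224 ≈ 222.21 thousand.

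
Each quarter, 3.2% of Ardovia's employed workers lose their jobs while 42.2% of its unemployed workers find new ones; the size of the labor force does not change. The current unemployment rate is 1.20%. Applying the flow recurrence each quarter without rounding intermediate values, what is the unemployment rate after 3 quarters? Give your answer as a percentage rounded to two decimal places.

With a fixed labor force, u_{t+1} = u_t + s·(1−u_t) − f·u_t = u_t·(1−s−f) + s.
Here 1−s−f = 0.546 and s = 0.032.
u_1 = 0.012000 × 0.546 + 0.032 = 0.038552.
u_2 = 0.038552 × 0.546 + 0.032 = 0.053049.
u_3 = 0.053049 × 0.546 + 0.032 = 0.060965.

Unemployment rate after three quarters ≈ 6.10%.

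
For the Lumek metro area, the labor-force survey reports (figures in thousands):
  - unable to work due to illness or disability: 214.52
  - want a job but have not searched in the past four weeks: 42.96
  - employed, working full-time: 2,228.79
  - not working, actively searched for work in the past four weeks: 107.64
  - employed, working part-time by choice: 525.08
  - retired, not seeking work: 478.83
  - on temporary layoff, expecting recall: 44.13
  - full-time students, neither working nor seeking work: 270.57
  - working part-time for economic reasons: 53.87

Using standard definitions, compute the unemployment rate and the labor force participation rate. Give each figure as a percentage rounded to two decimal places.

Unemployment rate ≈ 5.13%; labor force participation rate ≈ 74.61%.

Employed = 2,228.79 + 525.08 + 53.87 = 2,807.74 thousand (anyone who worked, including part-time for economic reasons, counts as employed).
Unemployed = 107.64 + 44.13 = 151.77 thousand (jobless and actively searching, or on temporary layoff).
Labor force = 2,807.74 + 151.77 = 2,959.51 thousand.
Not in labor force = 214.52 + 42.96 + 478.83 + 270.57 = 1,006.88 thousand (those not working and not actively searching are outside the labor force — including those who want a job but have given up searching).
Civilian working-age population = 2,959.51 + 1,006.88 = 3,966.39 thousand.
Unemployment rate = 151.77 / 2,959.51 = 5.13%.
Labor force participation rate = 2,959.51 / 3,966.39 = 74.61%.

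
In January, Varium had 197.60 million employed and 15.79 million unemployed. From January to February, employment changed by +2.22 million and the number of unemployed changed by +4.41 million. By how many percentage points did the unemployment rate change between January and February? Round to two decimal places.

The unemployment rate changed by +1.78 percentage points.

January: labor force = 197.60 + 15.79 = 213.39; u = 15.79/213.39 = 7.40%.
February: labor force = 199.82 + 20.20 = 220.02; u = 20.20/220.02 = 9.18%.
Change = 9.18% − 7.40% = +1.78 pp.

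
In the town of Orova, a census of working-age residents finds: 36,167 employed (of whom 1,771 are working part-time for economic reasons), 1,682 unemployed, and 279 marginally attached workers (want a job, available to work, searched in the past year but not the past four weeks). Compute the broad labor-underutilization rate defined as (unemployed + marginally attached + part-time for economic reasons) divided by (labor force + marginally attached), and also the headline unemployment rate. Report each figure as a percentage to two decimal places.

Broad underutilization rate ≈ 9.79%; headline unemployment rate ≈ 4.44%.

Labor force = 36,167 + 1,682 = 37,849.
Numerator = 1,682 + 279 + 1,771 = 3,732.
Denominator = 37,849 + 279 = 38,128.
Broad rate = 3,732 / 38,128 = 9.79%.
Headline unemployment rate = 1,682 / 37,849 = 4.44%.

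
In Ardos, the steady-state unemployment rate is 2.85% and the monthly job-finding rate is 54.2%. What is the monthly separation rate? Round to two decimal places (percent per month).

Separation rate ≈ 1.59% per month.

From u* = s/(s+f): s = u·f/(1−u).
s = 0.0285 × 54.2 / (1 − 0.0285) = 1.5447 / 0.9715 ≈ 1.59% per month.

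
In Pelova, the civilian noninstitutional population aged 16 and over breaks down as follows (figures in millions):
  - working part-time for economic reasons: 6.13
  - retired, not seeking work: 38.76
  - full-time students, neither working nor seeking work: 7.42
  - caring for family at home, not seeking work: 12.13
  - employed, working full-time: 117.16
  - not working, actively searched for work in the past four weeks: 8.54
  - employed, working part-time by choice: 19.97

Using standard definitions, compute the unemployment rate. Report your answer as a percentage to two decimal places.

Unemployment rate ≈ 5.63%.

Employed = 6.13 + 117.16 + 19.97 = 143.26 million (anyone who worked, including part-time for economic reasons, counts as employed).
Unemployed = 8.54 million.
Labor force = 143.26 + 8.54 = 151.80 million.
Unemployment rate = 8.54 / 151.80 = 5.63%.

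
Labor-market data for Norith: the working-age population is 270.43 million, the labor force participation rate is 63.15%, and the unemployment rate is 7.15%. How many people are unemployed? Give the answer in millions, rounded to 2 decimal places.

Labor force = 0.6315 × 270.43 = 170.78 million.
Unemployed = 0.0715 × 170.78 ≈ 12.21 million.

About 12.21 million are unemployed.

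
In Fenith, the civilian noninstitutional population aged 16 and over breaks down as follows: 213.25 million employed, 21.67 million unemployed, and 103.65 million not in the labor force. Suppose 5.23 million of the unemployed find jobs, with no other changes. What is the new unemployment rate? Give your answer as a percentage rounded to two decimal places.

Initially, labor force = 213.25 + 21.67 = 234.92 million, so u = 21.67/234.92 = 9.22%.
After the change, unemployed falls and employed rises by 5.23; labor force unchanged → E = 218.48, U = 16.44, labor force = 234.92 million.
New unemployment rate = 16.44 / 234.92 = 7.00%.

New unemployment rate ≈ 7.00%.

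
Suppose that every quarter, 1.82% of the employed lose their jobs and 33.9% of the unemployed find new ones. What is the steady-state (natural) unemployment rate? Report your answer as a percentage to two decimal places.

Steady-state unemployment rate ≈ 5.10%.

At steady state the flows balance: s·E = f·U, so U/(E+U) = s/(s+f).
u* = 1.82 / (1.82 + 33.9) = 1.82 / 35.72 = 5.10%.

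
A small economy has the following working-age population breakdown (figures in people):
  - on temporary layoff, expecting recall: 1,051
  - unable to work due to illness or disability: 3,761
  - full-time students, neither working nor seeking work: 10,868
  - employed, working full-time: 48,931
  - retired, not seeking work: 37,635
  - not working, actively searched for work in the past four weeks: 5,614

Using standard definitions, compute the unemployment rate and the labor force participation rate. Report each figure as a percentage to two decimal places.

Unemployment rate ≈ 11.99%; labor force participation rate ≈ 51.54%.

Employed = 48,931.
Unemployed = 1,051 + 5,614 = 6,665 (jobless and actively searching, or on temporary layoff).
Labor force = 48,931 + 6,665 = 55,596.
Not in labor force = 3,761 + 10,868 + 37,635 = 52,264 (those not working and not actively searching are outside the labor force).
Civilian working-age population = 55,596 + 52,264 = 107,860.
Unemployment rate = 6,665 / 55,596 = 11.99%.
Labor force participation rate = 55,596 / 107,860 = 51.54%.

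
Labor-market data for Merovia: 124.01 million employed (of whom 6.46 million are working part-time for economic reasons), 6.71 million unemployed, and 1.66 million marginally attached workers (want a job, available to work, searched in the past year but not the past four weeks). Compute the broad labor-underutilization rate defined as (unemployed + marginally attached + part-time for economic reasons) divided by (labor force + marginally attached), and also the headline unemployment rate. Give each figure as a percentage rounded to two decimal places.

Broad underutilization rate ≈ 11.20%; headline unemployment rate ≈ 5.13%.

Labor force = 124.01 + 6.71 = 130.72 million.
Numerator = 6.71 + 1.66 + 6.46 = 14.83 million.
Denominator = 130.72 + 1.66 = 132.38 million.
Broad rate = 14.83 / 132.38 = 11.20%.
Headline unemployment rate = 6.71 / 130.72 = 5.13%.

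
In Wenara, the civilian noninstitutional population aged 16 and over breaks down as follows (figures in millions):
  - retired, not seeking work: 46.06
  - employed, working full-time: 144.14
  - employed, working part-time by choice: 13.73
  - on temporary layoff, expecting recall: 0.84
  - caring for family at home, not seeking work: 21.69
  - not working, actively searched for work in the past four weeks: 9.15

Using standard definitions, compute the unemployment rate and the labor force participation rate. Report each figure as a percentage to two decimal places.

Unemployment rate ≈ 5.95%; labor force participation rate ≈ 71.24%.

Employed = 144.14 + 13.73 = 157.87 million.
Unemployed = 0.84 + 9.15 = 9.99 million (jobless and actively searching, or on temporary layoff).
Labor force = 157.87 + 9.99 = 167.86 million.
Not in labor force = 46.06 + 21.69 = 67.75 million (those not working and not actively searching are outside the labor force).
Civilian working-age population = 167.86 + 67.75 = 235.61 million.
Unemployment rate = 9.99 / 167.86 = 5.95%.
Labor force participation rate = 167.86 / 235.61 = 71.24%.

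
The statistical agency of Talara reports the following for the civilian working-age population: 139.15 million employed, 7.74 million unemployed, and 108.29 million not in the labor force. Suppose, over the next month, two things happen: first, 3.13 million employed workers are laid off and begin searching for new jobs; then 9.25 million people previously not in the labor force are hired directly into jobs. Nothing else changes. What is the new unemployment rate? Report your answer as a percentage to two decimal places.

Initially, labor force = 139.15 + 7.74 = 146.89 million, so u = 7.74/146.89 = 5.27%.
After the first change, employed falls and unemployed rises by 3.13; labor force unchanged → E = 136.02, U = 10.87, labor force = 146.89 million.
After the second change, employed and labor force both rise by 9.25; unemployed unchanged → E = 145.27, U = 10.87, labor force = 156.14 million.
New unemployment rate = 10.87 / 156.14 = 6.96%.

New unemployment rate ≈ 6.96%.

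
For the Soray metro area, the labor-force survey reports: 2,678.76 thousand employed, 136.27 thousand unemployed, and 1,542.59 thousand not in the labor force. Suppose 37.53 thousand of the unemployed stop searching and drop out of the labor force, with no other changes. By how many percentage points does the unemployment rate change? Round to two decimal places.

The unemployment rate changes by −1.29 percentage points.

Initially, labor force = 2,678.76 + 136.27 = 2,815.03 thousand, so u = 136.27/2,815.03 = 4.84%.
After the change, unemployed and labor force both fall by 37.53 → E = 2,678.76, U = 98.74, labor force = 2,777.50 thousand.
New unemployment rate = 98.74 / 2,777.50 = 3.55%.
Change = 3.55% − 4.84% = −1.29 percentage points.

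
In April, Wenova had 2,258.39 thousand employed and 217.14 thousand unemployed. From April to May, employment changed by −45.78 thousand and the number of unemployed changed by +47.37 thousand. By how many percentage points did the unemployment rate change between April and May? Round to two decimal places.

The unemployment rate changed by +1.91 percentage points.

April: labor force = 2,258.39 + 217.14 = 2,475.53; u = 217.14/2,475.53 = 8.77%.
May: labor force = 2,212.61 + 264.51 = 2,477.12; u = 264.51/2,477.12 = 10.68%.
Change = 10.68% − 8.77% = +1.91 pp.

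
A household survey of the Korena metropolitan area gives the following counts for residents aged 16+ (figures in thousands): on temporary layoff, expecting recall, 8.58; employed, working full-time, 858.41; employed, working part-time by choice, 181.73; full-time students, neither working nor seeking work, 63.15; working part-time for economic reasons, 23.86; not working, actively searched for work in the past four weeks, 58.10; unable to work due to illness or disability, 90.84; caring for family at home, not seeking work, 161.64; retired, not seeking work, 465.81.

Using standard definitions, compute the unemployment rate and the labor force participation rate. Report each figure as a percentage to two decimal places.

Employed = 858.41 + 181.73 + 23.86 = 1,064.00 thousand (anyone who worked, including part-time for economic reasons, counts as employed).
Unemployed = 8.58 + 58.10 = 66.68 thousand (jobless and actively searching, or on temporary layoff).
Labor force = 1,064.00 + 66.68 = 1,130.68 thousand.
Not in labor force = 63.15 + 90.84 + 161.64 + 465.81 = 781.44 thousand (those not working and not actively searching are outside the labor force).
Civilian working-age population = 1,130.68 + 781.44 = 1,912.12 thousand.
Unemployment rate = 66.68 / 1,130.68 = 5.90%.
Labor force participation rate = 1,130.68 / 1,912.12 = 59.13%.

Unemployment rate ≈ 5.90%; labor force participation rate ≈ 59.13%.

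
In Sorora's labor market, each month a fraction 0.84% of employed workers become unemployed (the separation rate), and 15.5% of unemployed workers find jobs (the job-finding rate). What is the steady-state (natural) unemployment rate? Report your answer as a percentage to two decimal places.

Steady-state unemployment rate ≈ 5.14%.

At steady state the flows balance: s·E = f·U, so U/(E+U) = s/(s+f).
u* = 0.84 / (0.84 + 15.5) = 0.84 / 16.34 = 5.14%.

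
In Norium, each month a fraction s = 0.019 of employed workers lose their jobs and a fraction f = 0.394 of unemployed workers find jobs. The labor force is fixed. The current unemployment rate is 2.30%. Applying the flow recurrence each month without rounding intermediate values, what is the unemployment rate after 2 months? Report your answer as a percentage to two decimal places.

Unemployment rate after two months ≈ 3.81%.

With a fixed labor force, u_{t+1} = u_t + s·(1−u_t) − f·u_t = u_t·(1−s−f) + s.
Here 1−s−f = 0.587 and s = 0.019.
u_1 = 0.023000 × 0.587 + 0.019 = 0.032501.
u_2 = 0.032501 × 0.587 + 0.019 = 0.038078.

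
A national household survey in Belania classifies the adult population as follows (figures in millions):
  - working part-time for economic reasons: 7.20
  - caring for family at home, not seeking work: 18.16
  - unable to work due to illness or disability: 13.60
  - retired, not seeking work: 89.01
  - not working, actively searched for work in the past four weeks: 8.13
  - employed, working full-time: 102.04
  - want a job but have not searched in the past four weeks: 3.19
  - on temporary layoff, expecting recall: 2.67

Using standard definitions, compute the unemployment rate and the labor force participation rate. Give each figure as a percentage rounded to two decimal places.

Unemployment rate ≈ 9.00%; labor force participation rate ≈ 49.20%.

Employed = 7.20 + 102.04 = 109.24 million (anyone who worked, including part-time for economic reasons, counts as employed).
Unemployed = 8.13 + 2.67 = 10.80 million (jobless and actively searching, or on temporary layoff).
Labor force = 109.24 + 10.80 = 120.04 million.
Not in labor force = 18.16 + 13.60 + 89.01 + 3.19 = 123.96 million (those not working and not actively searching are outside the labor force — including those who want a job but have given up searching).
Civilian working-age population = 120.04 + 123.96 = 244.00 million.
Unemployment rate = 10.80 / 120.04 = 9.00%.
Labor force participation rate = 120.04 / 244.00 = 49.20%.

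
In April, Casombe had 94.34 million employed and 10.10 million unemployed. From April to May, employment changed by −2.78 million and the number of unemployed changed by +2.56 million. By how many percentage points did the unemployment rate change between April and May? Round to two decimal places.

April: labor force = 94.34 + 10.10 = 104.44; u = 10.10/104.44 = 9.67%.
May: labor force = 91.56 + 12.66 = 104.22; u = 12.66/104.22 = 12.15%.
Change = 12.15% − 9.67% = +2.48 pp.

The unemployment rate changed by +2.48 percentage points.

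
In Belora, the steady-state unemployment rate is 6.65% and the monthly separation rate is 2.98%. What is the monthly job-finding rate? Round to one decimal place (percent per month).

Job-finding rate ≈ 41.8% per month.

From u* = s/(s+f): f = s·(1−u)/u.
f = 2.98 × (1 − 0.0665) / 0.0665 = 2.7818 / 0.0665 ≈ 41.8% per month.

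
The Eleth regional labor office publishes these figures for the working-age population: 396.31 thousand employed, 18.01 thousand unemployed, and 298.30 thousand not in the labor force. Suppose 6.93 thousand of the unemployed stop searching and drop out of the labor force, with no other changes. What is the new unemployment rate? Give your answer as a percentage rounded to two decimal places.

New unemployment rate ≈ 2.72%.

Initially, labor force = 396.31 + 18.01 = 414.32 thousand, so u = 18.01/414.32 = 4.35%.
After the change, unemployed and labor force both fall by 6.93 → E = 396.31, U = 11.08, labor force = 407.39 thousand.
New unemployment rate = 11.08 / 407.39 = 2.72%.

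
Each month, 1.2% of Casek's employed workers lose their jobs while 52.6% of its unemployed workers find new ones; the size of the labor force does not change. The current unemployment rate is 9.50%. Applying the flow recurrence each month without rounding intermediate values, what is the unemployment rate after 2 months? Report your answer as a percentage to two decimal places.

With a fixed labor force, u_{t+1} = u_t + s·(1−u_t) − f·u_t = u_t·(1−s−f) + s.
Here 1−s−f = 0.462 and s = 0.012.
u_1 = 0.095000 × 0.462 + 0.012 = 0.055890.
u_2 = 0.055890 × 0.462 + 0.012 = 0.037821.

Unemployment rate after two months ≈ 3.78%.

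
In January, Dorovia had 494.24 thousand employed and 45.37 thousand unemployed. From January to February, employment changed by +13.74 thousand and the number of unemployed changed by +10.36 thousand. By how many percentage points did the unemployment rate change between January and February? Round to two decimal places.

January: labor force = 494.24 + 45.37 = 539.61; u = 45.37/539.61 = 8.41%.
February: labor force = 507.98 + 55.73 = 563.71; u = 55.73/563.71 = 9.89%.
Change = 9.89% − 8.41% = +1.48 pp.

The unemployment rate changed by +1.48 percentage points.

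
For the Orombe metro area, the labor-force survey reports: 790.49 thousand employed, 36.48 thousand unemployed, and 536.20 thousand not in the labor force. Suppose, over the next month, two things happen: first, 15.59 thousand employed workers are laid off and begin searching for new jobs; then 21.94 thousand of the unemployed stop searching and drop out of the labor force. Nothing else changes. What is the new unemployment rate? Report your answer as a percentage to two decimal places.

New unemployment rate ≈ 3.74%.

Initially, labor force = 790.49 + 36.48 = 826.97 thousand, so u = 36.48/826.97 = 4.41%.
After the first change, employed falls and unemployed rises by 15.59; labor force unchanged → E = 774.90, U = 52.07, labor force = 826.97 thousand.
After the second change, unemployed and labor force both fall by 21.94 → E = 774.90, U = 30.13, labor force = 805.03 thousand.
New unemployment rate = 30.13 / 805.03 = 3.74%.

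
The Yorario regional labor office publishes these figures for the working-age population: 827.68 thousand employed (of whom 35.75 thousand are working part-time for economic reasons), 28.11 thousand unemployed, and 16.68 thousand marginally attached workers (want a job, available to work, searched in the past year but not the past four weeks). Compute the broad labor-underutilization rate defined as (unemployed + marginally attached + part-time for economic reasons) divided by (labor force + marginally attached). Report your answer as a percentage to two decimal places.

Broad underutilization rate ≈ 9.23%.

Labor force = 827.68 + 28.11 = 855.79 thousand.
Numerator = 28.11 + 16.68 + 35.75 = 80.54 thousand.
Denominator = 855.79 + 16.68 = 872.47 thousand.
Broad rate = 80.54 / 872.47 = 9.23%.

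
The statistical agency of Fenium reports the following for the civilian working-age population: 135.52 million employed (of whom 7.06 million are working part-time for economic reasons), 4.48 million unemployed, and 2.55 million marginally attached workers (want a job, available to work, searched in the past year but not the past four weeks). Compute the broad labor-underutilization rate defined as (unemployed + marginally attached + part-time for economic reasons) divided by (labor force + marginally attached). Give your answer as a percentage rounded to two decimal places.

Labor force = 135.52 + 4.48 = 140.00 million.
Numerator = 4.48 + 2.55 + 7.06 = 14.09 million.
Denominator = 140.00 + 2.55 = 142.55 million.
Broad rate = 14.09 / 142.55 = 9.88%.

Broad underutilization rate ≈ 9.88%.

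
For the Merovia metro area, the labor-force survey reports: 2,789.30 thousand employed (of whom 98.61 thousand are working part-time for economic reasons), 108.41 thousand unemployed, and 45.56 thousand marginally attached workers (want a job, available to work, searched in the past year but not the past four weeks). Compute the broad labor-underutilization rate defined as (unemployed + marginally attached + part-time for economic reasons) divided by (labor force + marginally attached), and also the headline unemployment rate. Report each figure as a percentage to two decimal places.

Labor force = 2,789.30 + 108.41 = 2,897.71 thousand.
Numerator = 108.41 + 45.56 + 98.61 = 252.58 thousand.
Denominator = 2,897.71 + 45.56 = 2,943.27 thousand.
Broad rate = 252.58 / 2,943.27 = 8.58%.
Headline unemployment rate = 108.41 / 2,897.71 = 3.74%.

Broad underutilization rate ≈ 8.58%; headline unemployment rate ≈ 3.74%.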